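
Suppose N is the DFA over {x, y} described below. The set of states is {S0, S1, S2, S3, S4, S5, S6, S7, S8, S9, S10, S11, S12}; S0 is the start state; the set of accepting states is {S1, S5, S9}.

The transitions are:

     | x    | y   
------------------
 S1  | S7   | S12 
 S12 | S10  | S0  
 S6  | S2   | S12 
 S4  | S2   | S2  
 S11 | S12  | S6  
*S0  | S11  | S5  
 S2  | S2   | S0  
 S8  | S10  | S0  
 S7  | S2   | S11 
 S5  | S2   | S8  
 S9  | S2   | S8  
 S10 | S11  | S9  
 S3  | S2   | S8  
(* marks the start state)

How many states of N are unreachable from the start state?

Starting at S0 and following transitions, the reachable set is {S0, S2, S5, S6, S8, S9, S10, S11, S12}. That leaves S1, S3, S4, S7 unreachable — 4 in total.

4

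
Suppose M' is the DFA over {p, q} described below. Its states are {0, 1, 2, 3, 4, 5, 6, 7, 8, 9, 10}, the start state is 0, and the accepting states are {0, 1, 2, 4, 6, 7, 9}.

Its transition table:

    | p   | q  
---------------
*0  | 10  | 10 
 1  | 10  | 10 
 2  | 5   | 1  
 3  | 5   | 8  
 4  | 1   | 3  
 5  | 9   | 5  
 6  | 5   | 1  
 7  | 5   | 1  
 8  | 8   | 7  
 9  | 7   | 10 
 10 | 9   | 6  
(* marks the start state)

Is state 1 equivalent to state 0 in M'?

Yes

States {2,3,4,8} cannot be reached from the start state, so discard them.
P0 = {0,1,6,7,9} | {5,10}.
Refine {0,1,6,7,9} on symbol p: members go to different blocks, giving {0,1,6,7} and {9}.
On input q, block {0,1,6,7} splits into {0,1} and {6,7}.
Refine {5,10} on symbol q: members go to different blocks, giving {5} and {10}.
The partition is now stable with 5 blocks: {0,1} | {5} | {9} | {6,7} | {10}.
1 and 0 lie in the same block of the stable partition, so they are equivalent — no string distinguishes them.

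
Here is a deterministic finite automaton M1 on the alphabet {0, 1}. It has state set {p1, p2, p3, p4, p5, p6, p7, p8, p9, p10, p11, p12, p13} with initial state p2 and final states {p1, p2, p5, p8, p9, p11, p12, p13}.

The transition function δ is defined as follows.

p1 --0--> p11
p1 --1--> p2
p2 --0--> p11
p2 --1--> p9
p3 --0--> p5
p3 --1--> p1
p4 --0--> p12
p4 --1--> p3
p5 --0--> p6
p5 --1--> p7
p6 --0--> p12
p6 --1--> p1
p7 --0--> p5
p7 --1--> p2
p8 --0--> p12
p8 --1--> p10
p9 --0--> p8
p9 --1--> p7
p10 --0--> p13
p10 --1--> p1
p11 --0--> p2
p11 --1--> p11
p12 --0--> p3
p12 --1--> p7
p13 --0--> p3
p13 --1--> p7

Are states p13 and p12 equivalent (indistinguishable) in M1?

Reachable states from the start: {p1,p2,p3,p5,p6,p7,p8,p9,p10,p11,p12,p13}. Unreachable: {p4} — drop them.
Initial partition by acceptance: {p1,p2,p5,p8,p9,p11,p12,p13} | {p3,p6,p7,p10}.
On input 0, block {p1,p2,p5,p8,p9,p11,p12,p13} splits into {p1,p2,p8,p9,p11} and {p5,p12,p13}.
On input 0, block {p1,p2,p8,p9,p11} splits into {p1,p2,p9,p11} and {p8}.
Refine {p1,p2,p9,p11} on symbol 0: members go to different blocks, giving {p1,p2,p11} and {p9}.
On input 1, block {p1,p2,p11} splits into {p1,p11} and {p2}.
On input 0, block {p1,p11} splits into {p1} and {p11}.
Refine {p3,p6,p7,p10} on symbol 1: members go to different blocks, giving {p3,p6,p10} and {p7}.
Stable partition: {p1} | {p3,p6,p10} | {p5,p12,p13} | {p8} | {p9} | {p2} | {p11} | {p7} — 8 equivalence classes.
p13 and p12 lie in the same block of the stable partition, so they are equivalent — no string distinguishes them.

Yes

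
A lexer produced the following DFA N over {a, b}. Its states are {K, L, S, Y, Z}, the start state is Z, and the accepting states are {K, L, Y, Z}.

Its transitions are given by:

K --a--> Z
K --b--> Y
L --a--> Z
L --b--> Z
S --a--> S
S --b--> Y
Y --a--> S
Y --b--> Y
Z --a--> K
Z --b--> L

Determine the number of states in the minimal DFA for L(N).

5

All states are reachable from the start state.
Initial partition by acceptance: {K,L,Y,Z} | {S}.
On input a, block {K,L,Y,Z} splits into {K,L,Z} and {Y}.
On input b, block {K,L,Z} splits into {L,Z} and {K}.
Split {L,Z} by δ(·,a) → {Z} and {L}.
The partition is now stable with 5 blocks: {Z} | {S} | {Y} | {K} | {L}.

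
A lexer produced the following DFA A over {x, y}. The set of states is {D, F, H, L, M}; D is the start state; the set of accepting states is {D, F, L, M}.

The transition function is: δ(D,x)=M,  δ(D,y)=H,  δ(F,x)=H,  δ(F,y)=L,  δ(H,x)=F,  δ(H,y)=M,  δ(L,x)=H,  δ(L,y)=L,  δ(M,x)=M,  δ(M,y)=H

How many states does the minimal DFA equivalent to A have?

3

Start with accepting vs non-accepting: {D,F,L,M} | {H}.
On input x, block {D,F,L,M} splits into {D,M} and {F,L}.
The partition is now stable with 3 blocks: {D,M} | {H} | {F,L}.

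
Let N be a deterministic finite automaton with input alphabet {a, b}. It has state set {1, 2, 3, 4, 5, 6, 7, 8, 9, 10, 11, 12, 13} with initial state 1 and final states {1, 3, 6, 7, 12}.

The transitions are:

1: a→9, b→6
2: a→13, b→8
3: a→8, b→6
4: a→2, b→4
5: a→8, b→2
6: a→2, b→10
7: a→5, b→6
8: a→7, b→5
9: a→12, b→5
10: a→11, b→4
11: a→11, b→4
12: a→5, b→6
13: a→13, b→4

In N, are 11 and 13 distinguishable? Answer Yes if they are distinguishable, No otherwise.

States {3} cannot be reached from the start state, so discard them.
Start with accepting vs non-accepting: {1,6,7,12} | {2,4,5,8,9,10,11,13}.
Refine {1,6,7,12} on symbol b: members go to different blocks, giving {1,7,12} and {6}.
On input a, block {2,4,5,8,9,10,11,13} splits into {2,4,5,10,11,13} and {8,9}.
On input a, block {1,7,12} splits into {7,12} and {1}.
Refine {2,4,5,10,11,13} on symbol a: members go to different blocks, giving {2,4,10,11,13} and {5}.
Split {2,4,10,11,13} by δ(·,b) → {4,10,11,13} and {2}.
Refine {4,10,11,13} on symbol a: members go to different blocks, giving {10,11,13} and {4}.
No further refinement is possible. Final partition (8 blocks): {7,12} | {10,11,13} | {6} | {8,9} | {1} | {5} | {2} | {4}.
11 and 13 lie in the same block of the stable partition, so they are equivalent — no string distinguishes them.

No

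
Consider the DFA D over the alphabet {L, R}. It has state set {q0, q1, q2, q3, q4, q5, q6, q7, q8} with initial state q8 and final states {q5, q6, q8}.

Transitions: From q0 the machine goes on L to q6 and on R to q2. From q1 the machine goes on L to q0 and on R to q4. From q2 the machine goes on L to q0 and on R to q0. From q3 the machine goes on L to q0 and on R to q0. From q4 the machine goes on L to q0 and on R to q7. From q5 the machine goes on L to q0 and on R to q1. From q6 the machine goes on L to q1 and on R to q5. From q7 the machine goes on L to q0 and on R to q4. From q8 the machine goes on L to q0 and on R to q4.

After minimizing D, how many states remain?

5

First remove the unreachable states {q3}; 8 states remain.
Start with accepting vs non-accepting: {q5,q6,q8} | {q0,q1,q2,q4,q7}.
Refine {q5,q6,q8} on symbol R: members go to different blocks, giving {q5,q8} and {q6}.
Split {q0,q1,q2,q4,q7} by δ(·,L) → {q1,q2,q4,q7} and {q0}.
Split {q1,q2,q4,q7} by δ(·,R) → {q1,q4,q7} and {q2}.
No further refinement is possible. Final partition (5 blocks): {q5,q8} | {q1,q4,q7} | {q6} | {q0} | {q2}.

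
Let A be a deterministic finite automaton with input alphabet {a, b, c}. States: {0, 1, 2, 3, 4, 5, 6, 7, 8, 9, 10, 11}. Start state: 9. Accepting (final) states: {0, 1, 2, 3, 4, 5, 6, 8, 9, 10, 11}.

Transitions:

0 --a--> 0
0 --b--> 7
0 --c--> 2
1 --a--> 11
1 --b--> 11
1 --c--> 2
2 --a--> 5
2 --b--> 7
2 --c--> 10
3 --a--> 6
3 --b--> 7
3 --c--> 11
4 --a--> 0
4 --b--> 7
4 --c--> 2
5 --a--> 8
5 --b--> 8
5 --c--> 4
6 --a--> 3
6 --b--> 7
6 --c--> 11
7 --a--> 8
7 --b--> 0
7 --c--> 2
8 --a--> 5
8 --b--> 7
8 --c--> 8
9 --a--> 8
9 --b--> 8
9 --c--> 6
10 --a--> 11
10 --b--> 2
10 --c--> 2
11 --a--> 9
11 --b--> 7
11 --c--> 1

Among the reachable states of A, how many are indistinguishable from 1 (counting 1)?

2

Start with accepting vs non-accepting: {0,1,2,3,4,5,6,8,9,10,11} | {7}.
Split {0,1,2,3,4,5,6,8,9,10,11} by δ(·,b) → {0,2,3,4,6,8,11} and {1,5,9,10}.
Refine {0,2,3,4,6,8,11} on symbol a: members go to different blocks, giving {0,3,4,6} and {2,8,11}.
Split {1,5,9,10} by δ(·,c) → {1,10} and {5,9}.
On input c, block {2,8,11} splits into {2,11} and {8}.
Stable partition: {0,3,4,6} | {7} | {1,10} | {2,11} | {5,9} | {8} — 6 equivalence classes.
State 1 belongs to the block {1,10}, which has 2 states.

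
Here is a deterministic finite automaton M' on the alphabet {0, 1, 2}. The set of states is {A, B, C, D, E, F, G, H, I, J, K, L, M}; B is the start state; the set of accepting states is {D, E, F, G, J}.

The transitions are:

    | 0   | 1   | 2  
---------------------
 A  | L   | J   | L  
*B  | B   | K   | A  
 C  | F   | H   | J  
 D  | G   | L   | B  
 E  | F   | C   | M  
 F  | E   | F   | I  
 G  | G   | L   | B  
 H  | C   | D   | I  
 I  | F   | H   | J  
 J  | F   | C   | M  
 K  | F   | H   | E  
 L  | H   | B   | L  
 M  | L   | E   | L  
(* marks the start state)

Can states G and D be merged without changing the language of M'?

Yes

Start with accepting vs non-accepting: {D,E,F,G,J} | {A,B,C,H,I,K,L,M}.
Split {D,E,F,G,J} by δ(·,1) → {D,E,G,J} and {F}.
Refine {D,E,G,J} on symbol 0: members go to different blocks, giving {D,G} and {E,J}.
On input 0, block {A,B,C,H,I,K,L,M} splits into {A,B,H,L,M} and {C,I,K}.
Split {A,B,H,L,M} by δ(·,0) → {A,B,L,M} and {H}.
Split {A,B,L,M} by δ(·,0) → {A,B,M} and {L}.
On input 0, block {A,B,M} splits into {A,M} and {B}.
No further refinement is possible. Final partition (8 blocks): {D,G} | {A,M} | {F} | {E,J} | {C,I,K} | {H} | {L} | {B}.
G and D lie in the same block of the stable partition, so they are equivalent — no string distinguishes them.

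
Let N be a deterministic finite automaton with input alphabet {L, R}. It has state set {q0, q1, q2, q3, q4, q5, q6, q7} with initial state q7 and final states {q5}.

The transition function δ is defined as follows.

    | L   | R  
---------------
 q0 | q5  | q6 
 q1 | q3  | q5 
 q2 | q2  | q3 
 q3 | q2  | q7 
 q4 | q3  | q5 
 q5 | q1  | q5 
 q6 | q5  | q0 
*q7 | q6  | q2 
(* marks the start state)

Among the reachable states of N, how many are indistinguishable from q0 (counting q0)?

States {q4} cannot be reached from the start state, so discard them.
P0 = {q5} | {q0,q1,q2,q3,q6,q7}.
Split {q0,q1,q2,q3,q6,q7} by δ(·,L) → {q1,q2,q3,q7} and {q0,q6}.
Refine {q1,q2,q3,q7} on symbol L: members go to different blocks, giving {q1,q2,q3} and {q7}.
Refine {q1,q2,q3} on symbol R: members go to different blocks, giving {q1} and {q2} and {q3}.
Stable partition: {q5} | {q1} | {q0,q6} | {q7} | {q2} | {q3} — 6 equivalence classes.
State q0 belongs to the block {q0,q6}, which has 2 states.

2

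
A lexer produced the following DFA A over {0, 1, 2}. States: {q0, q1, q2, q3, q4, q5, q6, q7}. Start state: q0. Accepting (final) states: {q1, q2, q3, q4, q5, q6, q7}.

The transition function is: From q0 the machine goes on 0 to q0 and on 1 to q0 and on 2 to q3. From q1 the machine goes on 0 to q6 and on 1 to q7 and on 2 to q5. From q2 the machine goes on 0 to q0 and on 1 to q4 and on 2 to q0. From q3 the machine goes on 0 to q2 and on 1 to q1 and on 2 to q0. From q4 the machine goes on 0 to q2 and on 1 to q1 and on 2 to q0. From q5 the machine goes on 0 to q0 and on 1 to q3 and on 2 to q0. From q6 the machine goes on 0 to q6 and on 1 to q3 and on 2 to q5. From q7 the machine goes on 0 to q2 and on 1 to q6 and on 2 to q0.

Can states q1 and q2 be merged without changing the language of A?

No

Every state is reachable, so we keep all 8.
P0 = {q1,q2,q3,q4,q5,q6,q7} | {q0}.
Split {q1,q2,q3,q4,q5,q6,q7} by δ(·,0) → {q1,q3,q4,q6,q7} and {q2,q5}.
Split {q1,q3,q4,q6,q7} by δ(·,0) → {q3,q4,q7} and {q1,q6}.
Stable partition: {q3,q4,q7} | {q0} | {q2,q5} | {q1,q6} — 4 equivalence classes.
q1 and q2 end up in different blocks, so they are distinguishable. For instance, the string '0' is accepted from only q1.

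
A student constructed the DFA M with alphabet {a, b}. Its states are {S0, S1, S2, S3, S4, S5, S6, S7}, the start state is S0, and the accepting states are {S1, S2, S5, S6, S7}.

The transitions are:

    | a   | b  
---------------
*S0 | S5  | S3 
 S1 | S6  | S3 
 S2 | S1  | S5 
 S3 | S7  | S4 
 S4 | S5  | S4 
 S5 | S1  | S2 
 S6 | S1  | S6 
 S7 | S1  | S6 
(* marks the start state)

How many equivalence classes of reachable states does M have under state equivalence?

All states are reachable from the start state.
P0 = {S1,S2,S5,S6,S7} | {S0,S3,S4}.
On input b, block {S1,S2,S5,S6,S7} splits into {S2,S5,S6,S7} and {S1}.
Stable partition: {S2,S5,S6,S7} | {S0,S3,S4} | {S1} — 3 equivalence classes.

3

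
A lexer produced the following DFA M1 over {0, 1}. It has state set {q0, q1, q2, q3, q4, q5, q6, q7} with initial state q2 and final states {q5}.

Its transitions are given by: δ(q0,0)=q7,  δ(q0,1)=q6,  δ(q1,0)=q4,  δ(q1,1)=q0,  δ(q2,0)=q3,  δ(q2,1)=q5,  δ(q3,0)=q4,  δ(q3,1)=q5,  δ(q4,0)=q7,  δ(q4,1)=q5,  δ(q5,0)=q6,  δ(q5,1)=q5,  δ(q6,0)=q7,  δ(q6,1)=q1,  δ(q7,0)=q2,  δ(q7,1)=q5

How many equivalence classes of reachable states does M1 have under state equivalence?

Initial partition by acceptance: {q5} | {q0,q1,q2,q3,q4,q6,q7}.
On input 1, block {q0,q1,q2,q3,q4,q6,q7} splits into {q2,q3,q4,q7} and {q0,q1,q6}.
No further refinement is possible. Final partition (3 blocks): {q5} | {q2,q3,q4,q7} | {q0,q1,q6}.

3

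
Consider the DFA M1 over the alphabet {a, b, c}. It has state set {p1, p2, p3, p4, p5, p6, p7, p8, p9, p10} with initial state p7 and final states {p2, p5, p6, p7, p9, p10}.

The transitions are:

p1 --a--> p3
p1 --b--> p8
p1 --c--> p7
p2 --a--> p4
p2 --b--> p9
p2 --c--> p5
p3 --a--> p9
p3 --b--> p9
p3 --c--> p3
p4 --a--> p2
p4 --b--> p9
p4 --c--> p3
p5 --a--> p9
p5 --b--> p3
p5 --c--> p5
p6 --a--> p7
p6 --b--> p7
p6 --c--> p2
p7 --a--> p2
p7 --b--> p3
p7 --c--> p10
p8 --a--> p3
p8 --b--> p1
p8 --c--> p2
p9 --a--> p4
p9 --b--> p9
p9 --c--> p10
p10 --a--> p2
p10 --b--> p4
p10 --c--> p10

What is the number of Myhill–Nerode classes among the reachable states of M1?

3

Reachable states from the start: {p2,p3,p4,p5,p7,p9,p10}. Unreachable: {p1,p6,p8} — drop them.
Start with accepting vs non-accepting: {p2,p5,p7,p9,p10} | {p3,p4}.
On input a, block {p2,p5,p7,p9,p10} splits into {p5,p7,p10} and {p2,p9}.
No further refinement is possible. Final partition (3 blocks): {p5,p7,p10} | {p3,p4} | {p2,p9}.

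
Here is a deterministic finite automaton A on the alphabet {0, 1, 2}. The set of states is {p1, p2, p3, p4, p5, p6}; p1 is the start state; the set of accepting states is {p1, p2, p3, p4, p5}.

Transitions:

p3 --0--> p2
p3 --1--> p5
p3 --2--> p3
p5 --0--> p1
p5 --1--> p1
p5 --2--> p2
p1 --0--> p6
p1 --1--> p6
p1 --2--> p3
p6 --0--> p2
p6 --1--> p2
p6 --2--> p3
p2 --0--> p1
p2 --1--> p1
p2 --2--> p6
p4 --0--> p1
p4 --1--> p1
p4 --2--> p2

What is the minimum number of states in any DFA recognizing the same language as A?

States {p4} cannot be reached from the start state, so discard them.
P0 = {p1,p2,p3,p5} | {p6}.
Split {p1,p2,p3,p5} by δ(·,0) → {p2,p3,p5} and {p1}.
Split {p2,p3,p5} by δ(·,0) → {p2,p5} and {p3}.
Split {p2,p5} by δ(·,2) → {p2} and {p5}.
The partition is now stable with 5 blocks: {p2} | {p6} | {p1} | {p3} | {p5}.

5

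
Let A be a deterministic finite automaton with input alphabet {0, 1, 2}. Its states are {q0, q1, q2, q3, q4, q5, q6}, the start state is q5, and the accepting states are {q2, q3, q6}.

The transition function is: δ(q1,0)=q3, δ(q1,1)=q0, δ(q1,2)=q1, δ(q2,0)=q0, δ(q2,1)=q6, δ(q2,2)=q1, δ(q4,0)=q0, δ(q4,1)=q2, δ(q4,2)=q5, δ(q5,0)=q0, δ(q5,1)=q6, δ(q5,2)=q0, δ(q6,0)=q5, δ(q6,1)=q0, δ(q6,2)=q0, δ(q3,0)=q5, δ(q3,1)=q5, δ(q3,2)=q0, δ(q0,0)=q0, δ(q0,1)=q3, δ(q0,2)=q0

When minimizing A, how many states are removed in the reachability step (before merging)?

No path from q5 leads to q1, q2, q4; the other 4 states are all reachable.

3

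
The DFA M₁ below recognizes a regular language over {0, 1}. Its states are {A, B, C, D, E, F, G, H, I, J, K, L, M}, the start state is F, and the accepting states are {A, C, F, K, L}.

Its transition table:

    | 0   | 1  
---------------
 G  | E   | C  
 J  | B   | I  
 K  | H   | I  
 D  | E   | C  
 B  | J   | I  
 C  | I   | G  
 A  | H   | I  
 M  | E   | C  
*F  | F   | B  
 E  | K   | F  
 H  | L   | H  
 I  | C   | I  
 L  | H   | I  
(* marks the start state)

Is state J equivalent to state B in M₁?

Reachable states from the start: {B,C,E,F,G,H,I,J,K,L}. Unreachable: {A,D,M} — drop them.
Start with accepting vs non-accepting: {C,F,K,L} | {B,E,G,H,I,J}.
Refine {C,F,K,L} on symbol 0: members go to different blocks, giving {C,K,L} and {F}.
On input 0, block {B,E,G,H,I,J} splits into {B,G,J} and {E,H,I}.
On input 1, block {C,K,L} splits into {K,L} and {C}.
Refine {B,G,J} on symbol 0: members go to different blocks, giving {B,J} and {G}.
On input 0, block {E,H,I} splits into {E,H} and {I}.
Refine {E,H} on symbol 1: members go to different blocks, giving {E} and {H}.
The partition is now stable with 8 blocks: {K,L} | {B,J} | {F} | {E} | {C} | {G} | {I} | {H}.
J and B lie in the same block of the stable partition, so they are equivalent — no string distinguishes them.

Yes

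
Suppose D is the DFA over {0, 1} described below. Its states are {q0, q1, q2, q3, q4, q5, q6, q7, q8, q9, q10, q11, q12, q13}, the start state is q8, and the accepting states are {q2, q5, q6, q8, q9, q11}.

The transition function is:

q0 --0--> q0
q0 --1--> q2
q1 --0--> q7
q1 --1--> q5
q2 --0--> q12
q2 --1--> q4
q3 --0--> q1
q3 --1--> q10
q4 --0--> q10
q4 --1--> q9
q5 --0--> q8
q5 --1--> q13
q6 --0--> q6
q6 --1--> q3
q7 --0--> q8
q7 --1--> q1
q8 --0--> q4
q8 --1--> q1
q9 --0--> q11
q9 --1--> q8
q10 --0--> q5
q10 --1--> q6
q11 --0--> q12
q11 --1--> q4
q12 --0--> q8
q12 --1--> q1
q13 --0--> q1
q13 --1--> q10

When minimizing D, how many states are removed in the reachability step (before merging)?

Starting at q8 and following transitions, the reachable set is {q1, q3, q4, q5, q6, q7, q8, q9, q10, q11, q12, q13}. That leaves q0, q2 unreachable — 2 in total.

2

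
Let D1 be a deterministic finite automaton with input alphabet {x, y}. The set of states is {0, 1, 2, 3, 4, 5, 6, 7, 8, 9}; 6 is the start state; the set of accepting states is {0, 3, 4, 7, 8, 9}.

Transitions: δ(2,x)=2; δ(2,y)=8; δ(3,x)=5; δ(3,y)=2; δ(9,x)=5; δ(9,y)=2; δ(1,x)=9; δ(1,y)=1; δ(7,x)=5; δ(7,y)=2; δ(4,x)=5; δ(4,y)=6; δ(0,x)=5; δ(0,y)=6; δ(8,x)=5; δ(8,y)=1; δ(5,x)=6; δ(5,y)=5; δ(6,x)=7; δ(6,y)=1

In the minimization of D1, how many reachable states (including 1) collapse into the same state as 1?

Reachable states from the start: {1,2,5,6,7,8,9}. Unreachable: {0,3,4} — drop them.
Start with accepting vs non-accepting: {7,8,9} | {1,2,5,6}.
Split {1,2,5,6} by δ(·,x) → {1,6} and {2,5}.
Refine {7,8,9} on symbol y: members go to different blocks, giving {7,9} and {8}.
Split {2,5} by δ(·,x) → {2} and {5}.
Stable partition: {7,9} | {1,6} | {2} | {8} | {5} — 5 equivalence classes.
State 1 belongs to the block {1,6}, which has 2 states.

2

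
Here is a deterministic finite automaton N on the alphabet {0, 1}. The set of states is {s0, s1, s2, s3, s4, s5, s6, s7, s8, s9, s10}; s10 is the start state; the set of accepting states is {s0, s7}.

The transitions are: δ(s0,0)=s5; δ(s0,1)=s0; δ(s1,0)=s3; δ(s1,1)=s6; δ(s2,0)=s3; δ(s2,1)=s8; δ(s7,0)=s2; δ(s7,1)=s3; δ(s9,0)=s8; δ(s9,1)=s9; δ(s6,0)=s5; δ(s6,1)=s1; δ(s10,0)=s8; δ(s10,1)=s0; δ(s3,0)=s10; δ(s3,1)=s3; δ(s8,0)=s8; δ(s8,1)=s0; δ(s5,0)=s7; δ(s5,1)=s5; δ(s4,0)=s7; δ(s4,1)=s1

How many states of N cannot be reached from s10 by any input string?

Starting at s10 and following transitions, the reachable set is {s0, s2, s3, s5, s7, s8, s10}. That leaves s1, s4, s6, s9 unreachable — 4 in total.

4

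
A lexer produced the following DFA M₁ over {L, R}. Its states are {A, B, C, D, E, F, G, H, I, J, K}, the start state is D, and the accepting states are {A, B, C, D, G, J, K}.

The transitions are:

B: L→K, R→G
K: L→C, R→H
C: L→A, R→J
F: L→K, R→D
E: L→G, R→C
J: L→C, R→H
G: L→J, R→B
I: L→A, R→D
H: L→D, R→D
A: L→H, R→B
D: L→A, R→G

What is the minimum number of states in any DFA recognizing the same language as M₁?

6

States {E,F,I} cannot be reached from the start state, so discard them.
Initial partition by acceptance: {A,B,C,D,G,J,K} | {H}.
Split {A,B,C,D,G,J,K} by δ(·,L) → {B,C,D,G,J,K} and {A}.
On input L, block {B,C,D,G,J,K} splits into {B,G,J,K} and {C,D}.
On input L, block {B,G,J,K} splits into {B,G} and {J,K}.
Split {C,D} by δ(·,R) → {C} and {D}.
The partition is now stable with 6 blocks: {B,G} | {H} | {A} | {C} | {J,K} | {D}.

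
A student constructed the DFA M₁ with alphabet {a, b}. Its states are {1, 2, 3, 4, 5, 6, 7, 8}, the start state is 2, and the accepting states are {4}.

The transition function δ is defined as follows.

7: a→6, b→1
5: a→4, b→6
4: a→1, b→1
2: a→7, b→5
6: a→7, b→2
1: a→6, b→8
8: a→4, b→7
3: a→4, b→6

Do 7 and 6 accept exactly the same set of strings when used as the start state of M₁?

Yes

States {3} cannot be reached from the start state, so discard them.
Initial partition by acceptance: {4} | {1,2,5,6,7,8}.
On input a, block {1,2,5,6,7,8} splits into {1,2,6,7} and {5,8}.
On input b, block {1,2,6,7} splits into {1,2} and {6,7}.
Stable partition: {4} | {1,2} | {5,8} | {6,7} — 4 equivalence classes.
7 and 6 lie in the same block of the stable partition, so they are equivalent — no string distinguishes them.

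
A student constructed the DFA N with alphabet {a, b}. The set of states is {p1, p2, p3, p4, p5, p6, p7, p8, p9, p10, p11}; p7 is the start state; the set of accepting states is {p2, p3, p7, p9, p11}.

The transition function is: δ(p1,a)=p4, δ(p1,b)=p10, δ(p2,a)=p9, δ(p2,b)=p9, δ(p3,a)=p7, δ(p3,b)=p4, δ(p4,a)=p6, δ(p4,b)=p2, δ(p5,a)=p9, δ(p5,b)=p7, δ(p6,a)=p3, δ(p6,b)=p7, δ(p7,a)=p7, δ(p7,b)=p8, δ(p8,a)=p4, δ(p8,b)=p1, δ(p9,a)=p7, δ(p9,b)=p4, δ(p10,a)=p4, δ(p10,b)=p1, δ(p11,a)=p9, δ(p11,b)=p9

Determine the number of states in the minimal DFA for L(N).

States {p5,p11} cannot be reached from the start state, so discard them.
P0 = {p2,p3,p7,p9} | {p1,p4,p6,p8,p10}.
On input b, block {p2,p3,p7,p9} splits into {p3,p7,p9} and {p2}.
On input a, block {p1,p4,p6,p8,p10} splits into {p1,p4,p8,p10} and {p6}.
On input a, block {p1,p4,p8,p10} splits into {p1,p8,p10} and {p4}.
Split {p3,p7,p9} by δ(·,b) → {p3,p9} and {p7}.
Stable partition: {p3,p9} | {p1,p8,p10} | {p2} | {p6} | {p4} | {p7} — 6 equivalence classes.

6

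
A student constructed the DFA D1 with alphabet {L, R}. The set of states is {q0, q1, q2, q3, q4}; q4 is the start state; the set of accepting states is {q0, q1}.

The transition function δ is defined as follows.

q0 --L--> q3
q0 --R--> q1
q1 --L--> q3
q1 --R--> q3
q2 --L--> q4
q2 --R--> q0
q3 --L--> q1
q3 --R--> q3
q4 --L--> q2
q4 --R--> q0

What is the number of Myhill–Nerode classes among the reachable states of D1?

4

Initial partition by acceptance: {q0,q1} | {q2,q3,q4}.
Refine {q0,q1} on symbol R: members go to different blocks, giving {q0} and {q1}.
Refine {q2,q3,q4} on symbol L: members go to different blocks, giving {q2,q4} and {q3}.
No further refinement is possible. Final partition (4 blocks): {q0} | {q2,q4} | {q1} | {q3}.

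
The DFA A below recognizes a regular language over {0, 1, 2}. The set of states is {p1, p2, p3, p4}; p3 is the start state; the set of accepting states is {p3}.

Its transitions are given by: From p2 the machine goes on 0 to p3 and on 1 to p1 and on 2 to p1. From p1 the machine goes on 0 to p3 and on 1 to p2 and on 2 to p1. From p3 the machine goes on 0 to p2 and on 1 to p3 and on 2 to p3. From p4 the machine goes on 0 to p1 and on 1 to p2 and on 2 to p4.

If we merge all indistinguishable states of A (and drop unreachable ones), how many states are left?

2

States {p4} cannot be reached from the start state, so discard them.
P0 = {p3} | {p1,p2}.
Stable partition: {p3} | {p1,p2} — 2 equivalence classes.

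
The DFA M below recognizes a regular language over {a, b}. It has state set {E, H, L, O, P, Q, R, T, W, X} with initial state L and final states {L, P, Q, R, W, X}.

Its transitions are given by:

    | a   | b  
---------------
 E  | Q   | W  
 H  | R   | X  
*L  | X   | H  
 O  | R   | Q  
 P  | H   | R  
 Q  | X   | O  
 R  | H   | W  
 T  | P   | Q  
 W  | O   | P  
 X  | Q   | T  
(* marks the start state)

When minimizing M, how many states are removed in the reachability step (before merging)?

1

BFS from L reaches {H, L, O, P, Q, R, T, W, X}; the 1 state(s) E are never visited.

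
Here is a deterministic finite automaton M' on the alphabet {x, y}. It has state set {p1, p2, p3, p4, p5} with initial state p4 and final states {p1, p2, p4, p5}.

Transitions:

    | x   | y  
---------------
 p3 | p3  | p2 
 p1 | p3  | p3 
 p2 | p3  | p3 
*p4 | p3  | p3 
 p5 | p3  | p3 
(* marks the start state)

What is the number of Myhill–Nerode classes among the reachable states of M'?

2

First remove the unreachable states {p1,p5}; 3 states remain.
Start with accepting vs non-accepting: {p2,p4} | {p3}.
The partition is now stable with 2 blocks: {p2,p4} | {p3}.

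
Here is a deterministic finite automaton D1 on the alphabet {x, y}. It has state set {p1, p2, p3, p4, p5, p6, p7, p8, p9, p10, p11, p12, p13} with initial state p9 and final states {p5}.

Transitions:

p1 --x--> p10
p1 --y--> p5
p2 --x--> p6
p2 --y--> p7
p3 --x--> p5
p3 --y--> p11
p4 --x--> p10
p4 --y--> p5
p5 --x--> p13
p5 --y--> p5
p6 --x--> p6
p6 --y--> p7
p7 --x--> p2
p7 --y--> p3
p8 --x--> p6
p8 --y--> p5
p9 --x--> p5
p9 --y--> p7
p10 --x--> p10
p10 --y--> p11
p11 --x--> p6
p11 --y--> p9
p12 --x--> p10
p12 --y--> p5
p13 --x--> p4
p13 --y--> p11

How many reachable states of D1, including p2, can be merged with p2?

3

States {p1,p8,p12} cannot be reached from the start state, so discard them.
P0 = {p5} | {p2,p3,p4,p6,p7,p9,p10,p11,p13}.
Refine {p2,p3,p4,p6,p7,p9,p10,p11,p13} on symbol x: members go to different blocks, giving {p2,p4,p6,p7,p10,p11,p13} and {p3,p9}.
On input y, block {p2,p4,p6,p7,p10,p11,p13} splits into {p2,p6,p10,p13} and {p7,p11} and {p4}.
Refine {p2,p6,p10,p13} on symbol x: members go to different blocks, giving {p2,p6,p10} and {p13}.
The partition is now stable with 6 blocks: {p5} | {p2,p6,p10} | {p3,p9} | {p7,p11} | {p4} | {p13}.
The equivalence class containing p2 is {p2,p6,p10}, of size 3.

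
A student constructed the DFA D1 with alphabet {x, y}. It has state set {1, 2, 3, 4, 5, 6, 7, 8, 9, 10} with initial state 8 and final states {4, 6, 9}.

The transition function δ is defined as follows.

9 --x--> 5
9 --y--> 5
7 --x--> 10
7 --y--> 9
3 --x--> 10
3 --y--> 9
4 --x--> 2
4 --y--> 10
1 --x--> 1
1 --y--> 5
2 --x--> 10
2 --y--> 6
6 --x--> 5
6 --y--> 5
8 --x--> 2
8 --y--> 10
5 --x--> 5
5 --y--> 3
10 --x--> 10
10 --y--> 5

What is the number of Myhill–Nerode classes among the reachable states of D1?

5

States {1,4,7} cannot be reached from the start state, so discard them.
Initial partition by acceptance: {6,9} | {2,3,5,8,10}.
Split {2,3,5,8,10} by δ(·,y) → {5,8,10} and {2,3}.
On input x, block {5,8,10} splits into {5,10} and {8}.
Refine {5,10} on symbol y: members go to different blocks, giving {5} and {10}.
The partition is now stable with 5 blocks: {6,9} | {5} | {2,3} | {8} | {10}.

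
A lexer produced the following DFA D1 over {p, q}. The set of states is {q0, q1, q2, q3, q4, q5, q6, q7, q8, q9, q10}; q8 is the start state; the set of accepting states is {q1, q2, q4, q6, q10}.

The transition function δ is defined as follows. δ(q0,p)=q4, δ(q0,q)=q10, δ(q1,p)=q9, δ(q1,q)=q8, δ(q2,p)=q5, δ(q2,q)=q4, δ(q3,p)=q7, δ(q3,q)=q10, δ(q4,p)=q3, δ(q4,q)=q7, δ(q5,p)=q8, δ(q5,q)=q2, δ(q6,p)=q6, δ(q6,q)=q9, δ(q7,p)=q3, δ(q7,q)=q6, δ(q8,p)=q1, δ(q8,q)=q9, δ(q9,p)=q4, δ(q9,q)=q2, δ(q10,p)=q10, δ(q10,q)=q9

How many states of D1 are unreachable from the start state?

Starting at q8 and following transitions, the reachable set is {q1, q2, q3, q4, q5, q6, q7, q8, q9, q10}. That leaves q0 unreachable — 1 in total.

1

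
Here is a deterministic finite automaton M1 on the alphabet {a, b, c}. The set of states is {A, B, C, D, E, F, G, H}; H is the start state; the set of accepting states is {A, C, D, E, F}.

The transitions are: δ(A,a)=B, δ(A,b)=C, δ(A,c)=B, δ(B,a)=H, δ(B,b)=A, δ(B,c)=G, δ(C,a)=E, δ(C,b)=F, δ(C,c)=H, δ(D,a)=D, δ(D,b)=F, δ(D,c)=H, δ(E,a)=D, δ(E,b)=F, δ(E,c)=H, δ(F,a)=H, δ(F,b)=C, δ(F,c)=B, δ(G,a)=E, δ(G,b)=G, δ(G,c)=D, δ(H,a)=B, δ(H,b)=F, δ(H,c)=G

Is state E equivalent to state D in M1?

Every state is reachable, so we keep all 8.
Initial partition by acceptance: {A,C,D,E,F} | {B,G,H}.
Split {A,C,D,E,F} by δ(·,a) → {C,D,E} and {A,F}.
On input a, block {B,G,H} splits into {B,H} and {G}.
No further refinement is possible. Final partition (4 blocks): {C,D,E} | {B,H} | {A,F} | {G}.
E and D lie in the same block of the stable partition, so they are equivalent — no string distinguishes them.

Yes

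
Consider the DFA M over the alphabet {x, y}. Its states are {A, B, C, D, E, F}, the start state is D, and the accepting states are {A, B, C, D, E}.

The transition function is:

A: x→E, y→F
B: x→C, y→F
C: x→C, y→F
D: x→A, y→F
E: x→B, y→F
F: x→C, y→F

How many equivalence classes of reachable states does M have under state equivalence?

Every state is reachable, so we keep all 6.
Start with accepting vs non-accepting: {A,B,C,D,E} | {F}.
No further refinement is possible. Final partition (2 blocks): {A,B,C,D,E} | {F}.

2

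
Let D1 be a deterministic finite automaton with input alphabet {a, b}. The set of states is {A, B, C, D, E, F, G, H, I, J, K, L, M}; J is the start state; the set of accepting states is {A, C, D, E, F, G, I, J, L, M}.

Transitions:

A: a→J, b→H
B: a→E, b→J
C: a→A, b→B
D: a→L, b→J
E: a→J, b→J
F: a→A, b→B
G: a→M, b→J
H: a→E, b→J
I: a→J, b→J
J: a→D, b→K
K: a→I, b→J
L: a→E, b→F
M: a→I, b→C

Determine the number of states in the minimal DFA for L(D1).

7

Reachable states from the start: {A,B,D,E,F,H,I,J,K,L}. Unreachable: {C,G,M} — drop them.
Initial partition by acceptance: {A,D,E,F,I,J,L} | {B,H,K}.
Split {A,D,E,F,I,J,L} by δ(·,b) → {D,E,I,L} and {A,F,J}.
Refine {D,E,I,L} on symbol a: members go to different blocks, giving {D,L} and {E,I}.
Refine {D,L} on symbol a: members go to different blocks, giving {D} and {L}.
Refine {A,F,J} on symbol a: members go to different blocks, giving {A,F} and {J}.
On input a, block {A,F} splits into {A} and {F}.
The partition is now stable with 7 blocks: {D} | {B,H,K} | {A} | {E,I} | {L} | {J} | {F}.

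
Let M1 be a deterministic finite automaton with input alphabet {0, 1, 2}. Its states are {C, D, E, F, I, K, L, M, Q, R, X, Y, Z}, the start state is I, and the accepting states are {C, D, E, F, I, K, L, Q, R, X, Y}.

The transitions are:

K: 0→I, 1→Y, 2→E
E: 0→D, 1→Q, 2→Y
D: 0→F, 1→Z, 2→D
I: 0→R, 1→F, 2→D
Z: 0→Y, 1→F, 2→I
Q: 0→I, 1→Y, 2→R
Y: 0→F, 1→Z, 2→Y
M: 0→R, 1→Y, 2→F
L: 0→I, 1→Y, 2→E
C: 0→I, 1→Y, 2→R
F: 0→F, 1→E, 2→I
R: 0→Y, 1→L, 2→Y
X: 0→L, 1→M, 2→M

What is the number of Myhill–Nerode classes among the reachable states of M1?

Reachable states from the start: {D,E,F,I,L,Q,R,Y,Z}. Unreachable: {C,K,M,X} — drop them.
P0 = {D,E,F,I,L,Q,R,Y} | {Z}.
On input 1, block {D,E,F,I,L,Q,R,Y} splits into {E,F,I,L,Q,R} and {D,Y}.
On input 0, block {E,F,I,L,Q,R} splits into {F,I,L,Q} and {E,R}.
Refine {F,I,L,Q} on symbol 0: members go to different blocks, giving {F,L,Q} and {I}.
Refine {F,L,Q} on symbol 0: members go to different blocks, giving {L,Q} and {F}.
Stable partition: {L,Q} | {Z} | {D,Y} | {E,R} | {I} | {F} — 6 equivalence classes.

6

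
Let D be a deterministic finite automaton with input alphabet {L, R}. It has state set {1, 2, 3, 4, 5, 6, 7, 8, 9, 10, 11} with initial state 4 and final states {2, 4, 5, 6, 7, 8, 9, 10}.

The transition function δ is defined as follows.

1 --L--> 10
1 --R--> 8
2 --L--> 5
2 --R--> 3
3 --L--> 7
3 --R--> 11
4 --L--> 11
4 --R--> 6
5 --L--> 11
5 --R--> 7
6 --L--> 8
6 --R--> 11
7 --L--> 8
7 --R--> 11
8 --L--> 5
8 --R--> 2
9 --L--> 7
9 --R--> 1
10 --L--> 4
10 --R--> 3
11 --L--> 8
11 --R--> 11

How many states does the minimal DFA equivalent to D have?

6

Reachable states from the start: {2,3,4,5,6,7,8,11}. Unreachable: {1,9,10} — drop them.
P0 = {2,4,5,6,7,8} | {3,11}.
On input L, block {2,4,5,6,7,8} splits into {2,6,7,8} and {4,5}.
Split {2,6,7,8} by δ(·,L) → {2,8} and {6,7}.
Split {2,8} by δ(·,R) → {2} and {8}.
On input L, block {3,11} splits into {3} and {11}.
No further refinement is possible. Final partition (6 blocks): {2} | {3} | {4,5} | {6,7} | {8} | {11}.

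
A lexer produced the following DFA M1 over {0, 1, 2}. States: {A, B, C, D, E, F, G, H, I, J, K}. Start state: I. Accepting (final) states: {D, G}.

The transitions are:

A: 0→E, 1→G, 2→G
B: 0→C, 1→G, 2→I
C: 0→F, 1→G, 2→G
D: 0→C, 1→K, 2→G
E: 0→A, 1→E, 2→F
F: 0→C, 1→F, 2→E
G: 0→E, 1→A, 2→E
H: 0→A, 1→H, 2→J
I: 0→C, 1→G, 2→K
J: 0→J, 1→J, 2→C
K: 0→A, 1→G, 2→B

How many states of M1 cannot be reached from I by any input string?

3

BFS from I reaches {A, B, C, E, F, G, I, K}; the 3 state(s) D, H, J are never visited.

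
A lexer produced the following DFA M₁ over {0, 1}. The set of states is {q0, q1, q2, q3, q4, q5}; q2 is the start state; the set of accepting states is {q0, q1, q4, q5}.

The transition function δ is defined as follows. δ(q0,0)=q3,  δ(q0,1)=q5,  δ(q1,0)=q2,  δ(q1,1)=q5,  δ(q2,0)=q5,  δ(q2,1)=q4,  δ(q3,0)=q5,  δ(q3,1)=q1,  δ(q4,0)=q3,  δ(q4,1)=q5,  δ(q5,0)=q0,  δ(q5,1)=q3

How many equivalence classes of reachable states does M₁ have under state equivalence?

3

Start with accepting vs non-accepting: {q0,q1,q4,q5} | {q2,q3}.
On input 0, block {q0,q1,q4,q5} splits into {q0,q1,q4} and {q5}.
Stable partition: {q0,q1,q4} | {q2,q3} | {q5} — 3 equivalence classes.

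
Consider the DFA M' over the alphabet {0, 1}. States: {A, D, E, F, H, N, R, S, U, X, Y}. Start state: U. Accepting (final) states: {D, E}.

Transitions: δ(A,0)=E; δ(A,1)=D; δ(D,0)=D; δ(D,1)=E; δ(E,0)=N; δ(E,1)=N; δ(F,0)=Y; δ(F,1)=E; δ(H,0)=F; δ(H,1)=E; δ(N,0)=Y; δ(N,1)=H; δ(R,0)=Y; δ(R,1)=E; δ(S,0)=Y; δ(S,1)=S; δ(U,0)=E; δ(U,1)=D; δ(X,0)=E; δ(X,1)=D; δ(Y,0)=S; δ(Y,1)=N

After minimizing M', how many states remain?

States {A,R,X} cannot be reached from the start state, so discard them.
Initial partition by acceptance: {D,E} | {F,H,N,S,U,Y}.
On input 0, block {D,E} splits into {E} and {D}.
On input 0, block {F,H,N,S,U,Y} splits into {F,H,N,S,Y} and {U}.
Refine {F,H,N,S,Y} on symbol 1: members go to different blocks, giving {N,S,Y} and {F,H}.
On input 1, block {N,S,Y} splits into {S,Y} and {N}.
Refine {S,Y} on symbol 1: members go to different blocks, giving {Y} and {S}.
Split {F,H} by δ(·,0) → {F} and {H}.
The partition is now stable with 8 blocks: {E} | {Y} | {D} | {U} | {F} | {N} | {S} | {H}.

8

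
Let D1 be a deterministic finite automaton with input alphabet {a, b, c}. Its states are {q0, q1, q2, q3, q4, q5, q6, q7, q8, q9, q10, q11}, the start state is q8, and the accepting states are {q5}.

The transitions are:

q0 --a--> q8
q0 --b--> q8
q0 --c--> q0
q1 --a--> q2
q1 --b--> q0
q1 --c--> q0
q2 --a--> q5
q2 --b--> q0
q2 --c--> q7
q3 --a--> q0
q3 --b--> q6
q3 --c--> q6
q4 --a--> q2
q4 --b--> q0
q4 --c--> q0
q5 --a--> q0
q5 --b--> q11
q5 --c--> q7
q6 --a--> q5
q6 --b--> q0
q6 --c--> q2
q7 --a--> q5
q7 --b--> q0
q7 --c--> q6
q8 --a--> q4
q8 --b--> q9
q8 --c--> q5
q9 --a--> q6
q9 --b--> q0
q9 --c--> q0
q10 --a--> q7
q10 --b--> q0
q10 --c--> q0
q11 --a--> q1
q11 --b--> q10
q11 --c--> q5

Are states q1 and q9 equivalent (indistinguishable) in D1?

Yes

States {q3} cannot be reached from the start state, so discard them.
Initial partition by acceptance: {q5} | {q0,q1,q2,q4,q6,q7,q8,q9,q10,q11}.
Split {q0,q1,q2,q4,q6,q7,q8,q9,q10,q11} by δ(·,a) → {q0,q1,q4,q8,q9,q10,q11} and {q2,q6,q7}.
On input a, block {q0,q1,q4,q8,q9,q10,q11} splits into {q1,q4,q9,q10} and {q0,q8,q11}.
On input a, block {q0,q8,q11} splits into {q8,q11} and {q0}.
Stable partition: {q5} | {q1,q4,q9,q10} | {q2,q6,q7} | {q8,q11} | {q0} — 5 equivalence classes.
q1 and q9 lie in the same block of the stable partition, so they are equivalent — no string distinguishes them.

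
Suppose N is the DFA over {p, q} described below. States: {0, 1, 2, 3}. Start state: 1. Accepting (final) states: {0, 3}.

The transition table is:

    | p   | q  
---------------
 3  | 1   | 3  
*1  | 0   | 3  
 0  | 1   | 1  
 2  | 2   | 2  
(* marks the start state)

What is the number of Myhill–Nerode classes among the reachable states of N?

Reachable states from the start: {0,1,3}. Unreachable: {2} — drop them.
Initial partition by acceptance: {0,3} | {1}.
Split {0,3} by δ(·,q) → {0} and {3}.
No further refinement is possible. Final partition (3 blocks): {0} | {1} | {3}.

3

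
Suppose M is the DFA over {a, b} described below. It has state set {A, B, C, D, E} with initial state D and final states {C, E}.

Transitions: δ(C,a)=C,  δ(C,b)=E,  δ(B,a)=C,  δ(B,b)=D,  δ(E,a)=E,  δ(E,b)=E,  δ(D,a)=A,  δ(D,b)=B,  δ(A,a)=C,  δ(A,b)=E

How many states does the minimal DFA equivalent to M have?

4

All states are reachable from the start state.
P0 = {C,E} | {A,B,D}.
On input a, block {A,B,D} splits into {A,B} and {D}.
Refine {A,B} on symbol b: members go to different blocks, giving {A} and {B}.
The partition is now stable with 4 blocks: {C,E} | {A} | {D} | {B}.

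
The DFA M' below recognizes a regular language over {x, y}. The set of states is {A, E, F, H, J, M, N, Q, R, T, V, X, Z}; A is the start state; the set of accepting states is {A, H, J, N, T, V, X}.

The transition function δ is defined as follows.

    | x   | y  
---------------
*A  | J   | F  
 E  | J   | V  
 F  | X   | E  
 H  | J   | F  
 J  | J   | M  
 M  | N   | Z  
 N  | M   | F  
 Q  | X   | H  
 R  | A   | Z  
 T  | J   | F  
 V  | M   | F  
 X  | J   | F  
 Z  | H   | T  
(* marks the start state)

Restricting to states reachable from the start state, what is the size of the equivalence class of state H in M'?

Reachable states from the start: {A,E,F,H,J,M,N,T,V,X,Z}. Unreachable: {Q,R} — drop them.
Initial partition by acceptance: {A,H,J,N,T,V,X} | {E,F,M,Z}.
Split {A,H,J,N,T,V,X} by δ(·,x) → {A,H,J,T,X} and {N,V}.
Refine {E,F,M,Z} on symbol x: members go to different blocks, giving {E,F,Z} and {M}.
On input y, block {A,H,J,T,X} splits into {A,H,T,X} and {J}.
Split {E,F,Z} by δ(·,x) → {F,Z} and {E}.
Split {F,Z} by δ(·,y) → {F} and {Z}.
The partition is now stable with 7 blocks: {A,H,T,X} | {F} | {N,V} | {M} | {J} | {E} | {Z}.
The equivalence class containing H is {A,H,T,X}, of size 4.

4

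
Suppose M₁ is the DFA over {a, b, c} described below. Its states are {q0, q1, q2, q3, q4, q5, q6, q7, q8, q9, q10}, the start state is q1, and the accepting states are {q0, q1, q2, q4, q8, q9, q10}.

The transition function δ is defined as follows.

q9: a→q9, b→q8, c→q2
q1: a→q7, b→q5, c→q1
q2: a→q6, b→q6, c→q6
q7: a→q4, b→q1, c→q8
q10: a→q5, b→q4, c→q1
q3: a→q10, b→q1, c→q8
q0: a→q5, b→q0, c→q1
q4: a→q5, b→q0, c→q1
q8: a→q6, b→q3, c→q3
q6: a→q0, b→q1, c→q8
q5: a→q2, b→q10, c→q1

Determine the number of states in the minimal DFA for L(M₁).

5

Reachable states from the start: {q0,q1,q2,q3,q4,q5,q6,q7,q8,q10}. Unreachable: {q9} — drop them.
Initial partition by acceptance: {q0,q1,q2,q4,q8,q10} | {q3,q5,q6,q7}.
On input b, block {q0,q1,q2,q4,q8,q10} splits into {q0,q4,q10} and {q1,q2,q8}.
Refine {q3,q5,q6,q7} on symbol a: members go to different blocks, giving {q3,q6,q7} and {q5}.
Refine {q1,q2,q8} on symbol b: members go to different blocks, giving {q2,q8} and {q1}.
The partition is now stable with 5 blocks: {q0,q4,q10} | {q3,q6,q7} | {q2,q8} | {q5} | {q1}.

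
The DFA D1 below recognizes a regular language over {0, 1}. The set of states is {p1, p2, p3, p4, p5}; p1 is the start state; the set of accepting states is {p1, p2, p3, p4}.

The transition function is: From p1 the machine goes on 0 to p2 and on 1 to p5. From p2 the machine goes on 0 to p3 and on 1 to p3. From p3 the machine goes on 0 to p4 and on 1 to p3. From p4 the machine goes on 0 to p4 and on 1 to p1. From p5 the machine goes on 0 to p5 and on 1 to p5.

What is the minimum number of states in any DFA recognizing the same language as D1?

5

Initial partition by acceptance: {p1,p2,p3,p4} | {p5}.
Split {p1,p2,p3,p4} by δ(·,1) → {p2,p3,p4} and {p1}.
Refine {p2,p3,p4} on symbol 1: members go to different blocks, giving {p2,p3} and {p4}.
Refine {p2,p3} on symbol 0: members go to different blocks, giving {p2} and {p3}.
No further refinement is possible. Final partition (5 blocks): {p2} | {p5} | {p1} | {p4} | {p3}.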